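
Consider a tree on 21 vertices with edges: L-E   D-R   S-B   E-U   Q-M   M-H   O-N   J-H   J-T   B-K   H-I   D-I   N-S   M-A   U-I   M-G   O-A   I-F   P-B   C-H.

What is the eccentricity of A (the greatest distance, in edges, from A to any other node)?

6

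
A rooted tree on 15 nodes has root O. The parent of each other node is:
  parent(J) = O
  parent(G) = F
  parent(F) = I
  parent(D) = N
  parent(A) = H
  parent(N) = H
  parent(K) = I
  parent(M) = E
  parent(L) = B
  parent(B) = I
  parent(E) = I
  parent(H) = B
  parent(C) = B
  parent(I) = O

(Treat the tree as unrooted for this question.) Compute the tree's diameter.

6

Starting from M, a farthest node is D at distance 6.
One longest path: M-E-I-B-H-N-D.
So the diameter is 6.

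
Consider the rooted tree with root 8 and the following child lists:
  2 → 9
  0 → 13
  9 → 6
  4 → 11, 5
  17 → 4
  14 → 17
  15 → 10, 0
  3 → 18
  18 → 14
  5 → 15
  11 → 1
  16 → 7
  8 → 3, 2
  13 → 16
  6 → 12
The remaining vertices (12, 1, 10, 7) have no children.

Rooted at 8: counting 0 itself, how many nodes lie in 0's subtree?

4

The subtree rooted at 0 contains: 0, 13, 16, 7 — 4 nodes.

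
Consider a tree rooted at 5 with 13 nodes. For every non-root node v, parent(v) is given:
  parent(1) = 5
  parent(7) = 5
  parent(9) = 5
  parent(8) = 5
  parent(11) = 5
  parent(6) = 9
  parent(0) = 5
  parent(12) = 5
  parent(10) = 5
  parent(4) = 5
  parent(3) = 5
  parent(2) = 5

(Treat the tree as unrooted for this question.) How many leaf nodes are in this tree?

11

The leaves are 0, 1, 2, 3, 4, 6, 7, 8, 10, 11, 12.
That is 11 leaves.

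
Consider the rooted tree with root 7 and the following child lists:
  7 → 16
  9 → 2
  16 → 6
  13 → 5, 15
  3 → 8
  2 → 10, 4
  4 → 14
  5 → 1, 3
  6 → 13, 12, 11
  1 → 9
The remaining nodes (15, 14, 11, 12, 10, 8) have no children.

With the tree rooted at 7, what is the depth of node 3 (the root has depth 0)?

Climbing from 3 to the root: 3 – 5 – 13 – 6 – 16 – 7. That's 5 steps.

5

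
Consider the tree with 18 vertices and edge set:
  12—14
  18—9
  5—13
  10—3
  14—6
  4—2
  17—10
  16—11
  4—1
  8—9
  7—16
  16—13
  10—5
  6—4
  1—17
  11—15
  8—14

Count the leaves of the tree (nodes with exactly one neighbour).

6

Exactly 6 nodes have a single neighbour: 2, 3, 7, 12, 15, 18.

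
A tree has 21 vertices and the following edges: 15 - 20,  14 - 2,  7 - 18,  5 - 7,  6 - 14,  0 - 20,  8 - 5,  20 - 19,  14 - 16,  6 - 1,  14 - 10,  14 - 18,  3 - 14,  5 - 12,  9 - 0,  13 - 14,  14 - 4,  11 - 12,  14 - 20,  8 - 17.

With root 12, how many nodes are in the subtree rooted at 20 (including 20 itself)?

5

Descendants of 20 (including itself): 20, 0, 15, 19, 9. That's 5.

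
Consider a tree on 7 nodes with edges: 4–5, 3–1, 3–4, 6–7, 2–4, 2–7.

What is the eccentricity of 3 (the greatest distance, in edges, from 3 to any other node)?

4

A farthest node from 3 is 6.
The path 3–4–2–7–6 has 4 edges.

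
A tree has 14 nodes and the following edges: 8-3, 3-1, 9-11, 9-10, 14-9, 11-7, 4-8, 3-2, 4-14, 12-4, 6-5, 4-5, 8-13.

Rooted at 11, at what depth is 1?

6

Climbing from 1 to the root: 1 → 3 → 8 → 4 → 14 → 9 → 11. That's 6 steps.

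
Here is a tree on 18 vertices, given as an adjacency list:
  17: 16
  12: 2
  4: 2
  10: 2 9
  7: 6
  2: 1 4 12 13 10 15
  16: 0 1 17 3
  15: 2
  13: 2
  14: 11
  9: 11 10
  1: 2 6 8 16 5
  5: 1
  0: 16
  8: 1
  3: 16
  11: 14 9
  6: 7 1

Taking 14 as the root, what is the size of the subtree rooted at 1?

9

1's subtree: {1, 6, 16, 8, 5, 7, 3, 0, 17}, size 9.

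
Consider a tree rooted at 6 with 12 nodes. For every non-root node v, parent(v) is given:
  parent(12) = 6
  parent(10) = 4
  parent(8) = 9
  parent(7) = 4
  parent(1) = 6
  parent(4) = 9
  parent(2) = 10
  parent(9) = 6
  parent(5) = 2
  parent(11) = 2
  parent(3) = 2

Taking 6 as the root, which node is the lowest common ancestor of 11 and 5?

2

Ancestors of 11 (toward the root): 11, 2, 10, 4, 9, 6.
Ancestors of 5: 5, 2, 10, 4, 9, 6.
The deepest node appearing in both lists is 2.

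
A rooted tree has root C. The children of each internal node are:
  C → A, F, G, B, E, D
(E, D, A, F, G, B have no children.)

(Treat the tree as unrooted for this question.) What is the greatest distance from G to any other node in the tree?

A farthest node from G is B (A, E, D, F also at distance 2).
The path G – C – B has 2 edges.

2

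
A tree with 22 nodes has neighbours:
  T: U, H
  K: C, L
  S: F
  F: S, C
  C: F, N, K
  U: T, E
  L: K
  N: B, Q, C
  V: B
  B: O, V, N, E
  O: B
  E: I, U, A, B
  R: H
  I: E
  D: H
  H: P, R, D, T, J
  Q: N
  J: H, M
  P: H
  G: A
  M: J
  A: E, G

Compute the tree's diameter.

10

A longest path is M - J - H - T - U - E - B - N - C - K - L, with 10 edges.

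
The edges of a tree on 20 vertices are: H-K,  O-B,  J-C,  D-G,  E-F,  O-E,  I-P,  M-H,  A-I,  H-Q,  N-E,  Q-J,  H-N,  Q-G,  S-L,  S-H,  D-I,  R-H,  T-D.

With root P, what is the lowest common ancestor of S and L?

Ancestors of S (toward the root): S, H, Q, G, D, I, P.
Ancestors of L: L, S, H, Q, G, D, I, P.
The deepest node appearing in both lists is S.

S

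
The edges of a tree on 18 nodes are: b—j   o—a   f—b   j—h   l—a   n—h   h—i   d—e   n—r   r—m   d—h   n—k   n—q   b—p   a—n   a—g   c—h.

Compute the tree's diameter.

6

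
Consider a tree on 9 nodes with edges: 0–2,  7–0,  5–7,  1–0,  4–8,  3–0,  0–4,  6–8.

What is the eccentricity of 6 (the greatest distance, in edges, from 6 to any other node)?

5

The node farthest from 6 is 5, via 6-8-4-0-7-5 — 5 edges.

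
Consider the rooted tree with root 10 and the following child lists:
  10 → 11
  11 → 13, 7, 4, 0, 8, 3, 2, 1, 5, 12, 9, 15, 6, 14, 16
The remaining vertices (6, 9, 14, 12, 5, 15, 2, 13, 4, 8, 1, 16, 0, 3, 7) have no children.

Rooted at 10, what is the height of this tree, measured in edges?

2

A deepest node is 2, reached by 10-11-2.
That path has 2 edges, so the height is 2.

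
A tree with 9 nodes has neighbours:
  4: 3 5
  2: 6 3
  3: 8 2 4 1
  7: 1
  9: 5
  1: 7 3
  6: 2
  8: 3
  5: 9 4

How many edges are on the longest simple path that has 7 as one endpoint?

The node farthest from 7 is 9, via 7 – 1 – 3 – 4 – 5 – 9 — 5 edges.

5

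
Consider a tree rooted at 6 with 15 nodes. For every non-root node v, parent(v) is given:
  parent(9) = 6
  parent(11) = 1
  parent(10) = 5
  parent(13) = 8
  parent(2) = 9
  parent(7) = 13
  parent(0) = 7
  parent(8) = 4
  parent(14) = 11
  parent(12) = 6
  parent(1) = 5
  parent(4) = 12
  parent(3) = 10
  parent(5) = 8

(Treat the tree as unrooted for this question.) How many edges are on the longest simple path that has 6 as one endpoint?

7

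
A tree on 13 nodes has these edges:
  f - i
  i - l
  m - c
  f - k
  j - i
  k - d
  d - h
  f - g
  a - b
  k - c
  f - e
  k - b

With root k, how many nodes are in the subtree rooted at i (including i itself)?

3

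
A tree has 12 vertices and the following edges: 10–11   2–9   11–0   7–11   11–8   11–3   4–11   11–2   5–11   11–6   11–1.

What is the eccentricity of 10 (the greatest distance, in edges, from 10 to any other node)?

3

The node farthest from 10 is 9, via 10 – 11 – 2 – 9 — 3 edges.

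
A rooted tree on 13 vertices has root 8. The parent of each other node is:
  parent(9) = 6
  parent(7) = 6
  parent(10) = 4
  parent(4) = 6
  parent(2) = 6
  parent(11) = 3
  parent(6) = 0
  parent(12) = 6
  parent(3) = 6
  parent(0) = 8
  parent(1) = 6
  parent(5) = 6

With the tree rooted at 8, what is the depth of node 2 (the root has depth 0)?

3

Climbing from 2 to the root: 2 – 6 – 0 – 8. That's 3 steps.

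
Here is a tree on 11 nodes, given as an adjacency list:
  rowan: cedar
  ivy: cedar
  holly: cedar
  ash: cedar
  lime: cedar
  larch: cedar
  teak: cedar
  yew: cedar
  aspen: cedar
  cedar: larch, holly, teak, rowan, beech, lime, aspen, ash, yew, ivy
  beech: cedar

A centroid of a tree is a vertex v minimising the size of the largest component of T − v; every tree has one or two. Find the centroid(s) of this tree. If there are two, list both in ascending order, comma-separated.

cedar

Removing cedar splits the tree into components of sizes 1, 1, 1, 1, 1, 1, 1, 1, 1, 1; the largest is 1 ≤ ⌊11/2⌋ = 5.
No neighbour of cedar does as well, so cedar is the unique centroid.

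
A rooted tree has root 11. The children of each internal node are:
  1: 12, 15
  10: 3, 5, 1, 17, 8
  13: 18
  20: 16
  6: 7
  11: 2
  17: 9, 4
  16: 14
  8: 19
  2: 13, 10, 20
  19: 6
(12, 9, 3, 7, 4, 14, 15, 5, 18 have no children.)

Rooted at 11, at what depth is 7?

Climbing from 7 to the root: 7–6–19–8–10–2–11. That's 6 steps.

6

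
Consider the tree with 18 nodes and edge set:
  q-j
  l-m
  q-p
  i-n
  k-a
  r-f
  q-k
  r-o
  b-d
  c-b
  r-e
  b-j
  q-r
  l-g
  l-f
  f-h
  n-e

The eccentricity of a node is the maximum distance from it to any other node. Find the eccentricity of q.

The node farthest from q is m (g, i also at distance 4), via q – r – f – l – m — 4 edges.

4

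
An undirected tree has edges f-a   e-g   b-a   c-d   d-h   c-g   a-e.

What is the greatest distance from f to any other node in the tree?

6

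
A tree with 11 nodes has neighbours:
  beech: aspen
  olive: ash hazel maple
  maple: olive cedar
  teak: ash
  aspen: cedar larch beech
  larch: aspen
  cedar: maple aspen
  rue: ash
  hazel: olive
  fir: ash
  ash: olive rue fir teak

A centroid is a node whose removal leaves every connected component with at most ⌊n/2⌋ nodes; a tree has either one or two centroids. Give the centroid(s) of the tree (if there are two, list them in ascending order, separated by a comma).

olive

Delete olive: the remaining components have sizes 5, 4, 1. Max 5 ≤ 5, so olive is a centroid.
Every other node leaves some component of size > 5, so the centroid is unique.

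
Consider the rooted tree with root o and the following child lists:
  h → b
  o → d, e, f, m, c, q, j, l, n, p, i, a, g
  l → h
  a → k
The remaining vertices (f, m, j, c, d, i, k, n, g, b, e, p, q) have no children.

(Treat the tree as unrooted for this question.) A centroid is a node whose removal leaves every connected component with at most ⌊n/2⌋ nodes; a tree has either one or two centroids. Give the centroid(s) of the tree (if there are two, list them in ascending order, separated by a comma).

Removing o splits the tree into components of sizes 3, 2, 1, 1, 1, 1, 1, 1, 1, 1, 1, 1, 1; the largest is 3 ≤ ⌊17/2⌋ = 8.
Every other node leaves some component of size > 8, so the centroid is unique.

o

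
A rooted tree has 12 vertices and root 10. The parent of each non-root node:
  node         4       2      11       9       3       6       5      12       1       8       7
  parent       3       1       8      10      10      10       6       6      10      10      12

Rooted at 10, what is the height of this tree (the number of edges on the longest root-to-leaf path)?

3

A deepest node is 7, reached by 10–6–12–7.
That path has 3 edges, so the height is 3.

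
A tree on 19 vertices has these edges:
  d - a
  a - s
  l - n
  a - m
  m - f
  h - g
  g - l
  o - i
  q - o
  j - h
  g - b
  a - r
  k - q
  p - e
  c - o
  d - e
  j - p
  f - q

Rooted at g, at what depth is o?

Climbing from o to the root: o–q–f–m–a–d–e–p–j–h–g. That's 10 steps.

10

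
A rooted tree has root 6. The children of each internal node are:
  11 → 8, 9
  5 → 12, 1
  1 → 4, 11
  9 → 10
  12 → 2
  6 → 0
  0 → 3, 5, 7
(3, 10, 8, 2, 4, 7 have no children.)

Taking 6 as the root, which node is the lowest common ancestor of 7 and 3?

Path 7→root: 7 0 6; path 3→root: 3 0 6.
First common node: 0.

0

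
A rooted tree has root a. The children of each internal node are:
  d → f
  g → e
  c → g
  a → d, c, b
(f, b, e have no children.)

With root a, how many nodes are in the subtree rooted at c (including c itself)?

Descendants of c (including itself): c, g, e. That's 3.

3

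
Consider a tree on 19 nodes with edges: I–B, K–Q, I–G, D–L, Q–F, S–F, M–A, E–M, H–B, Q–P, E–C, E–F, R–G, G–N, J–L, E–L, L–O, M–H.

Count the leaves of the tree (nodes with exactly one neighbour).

Exactly 10 nodes have a single neighbour: A, C, D, J, K, N, O, P, R, S.

10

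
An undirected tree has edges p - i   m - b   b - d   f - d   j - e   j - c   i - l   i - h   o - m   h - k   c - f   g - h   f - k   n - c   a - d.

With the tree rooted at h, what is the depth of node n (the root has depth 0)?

4

Climbing from n to the root: n–c–f–k–h. That's 4 steps.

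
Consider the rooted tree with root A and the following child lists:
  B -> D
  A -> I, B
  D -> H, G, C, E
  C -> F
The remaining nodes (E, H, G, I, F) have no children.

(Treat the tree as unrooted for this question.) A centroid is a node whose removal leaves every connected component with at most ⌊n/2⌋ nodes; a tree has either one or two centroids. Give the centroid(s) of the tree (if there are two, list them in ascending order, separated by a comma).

If D is removed the pieces have sizes 3, 2, 1, 1, 1, all ≤ ⌊9/2⌋ = 4.
No neighbour of D does as well, so D is the unique centroid.

D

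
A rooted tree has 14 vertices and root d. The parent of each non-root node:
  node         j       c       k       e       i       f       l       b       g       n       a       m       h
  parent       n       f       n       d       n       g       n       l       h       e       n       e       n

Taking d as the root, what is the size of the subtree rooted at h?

4

Descendants of h (including itself): h, g, f, c. That's 4.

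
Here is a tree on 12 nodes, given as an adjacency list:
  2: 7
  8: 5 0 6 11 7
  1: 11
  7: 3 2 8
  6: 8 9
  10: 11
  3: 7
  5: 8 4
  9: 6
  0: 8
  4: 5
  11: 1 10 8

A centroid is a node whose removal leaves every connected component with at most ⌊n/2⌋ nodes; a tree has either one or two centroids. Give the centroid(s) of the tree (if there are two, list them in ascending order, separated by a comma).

Delete 8: the remaining components have sizes 3, 3, 2, 2, 1. Max 3 ≤ 6, so 8 is a centroid.
No neighbour of 8 does as well, so 8 is the unique centroid.

8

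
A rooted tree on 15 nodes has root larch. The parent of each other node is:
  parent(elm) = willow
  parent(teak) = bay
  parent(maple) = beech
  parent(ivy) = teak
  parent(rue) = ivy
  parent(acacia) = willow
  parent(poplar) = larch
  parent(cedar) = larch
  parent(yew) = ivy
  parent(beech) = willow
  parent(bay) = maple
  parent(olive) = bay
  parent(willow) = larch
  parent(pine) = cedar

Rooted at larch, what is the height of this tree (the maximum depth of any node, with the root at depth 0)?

7

The longest root-to-leaf path is larch-willow-beech-maple-bay-teak-ivy-rue (7 edges).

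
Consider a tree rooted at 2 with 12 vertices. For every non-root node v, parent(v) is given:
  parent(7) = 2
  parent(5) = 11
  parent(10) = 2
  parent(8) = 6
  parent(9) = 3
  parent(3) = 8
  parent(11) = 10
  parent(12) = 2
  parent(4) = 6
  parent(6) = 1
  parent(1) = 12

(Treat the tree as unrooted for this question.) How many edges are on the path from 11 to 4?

11 - 10 - 2 - 12 - 1 - 6 - 4: 6 edges.

6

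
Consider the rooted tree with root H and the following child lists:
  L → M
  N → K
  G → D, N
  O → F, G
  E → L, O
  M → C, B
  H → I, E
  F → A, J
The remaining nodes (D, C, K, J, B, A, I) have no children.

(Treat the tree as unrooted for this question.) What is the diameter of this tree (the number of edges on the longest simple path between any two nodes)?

7

Starting from K, a farthest node is C at distance 7.
One longest path: K-N-G-O-E-L-M-C.
So the diameter is 7.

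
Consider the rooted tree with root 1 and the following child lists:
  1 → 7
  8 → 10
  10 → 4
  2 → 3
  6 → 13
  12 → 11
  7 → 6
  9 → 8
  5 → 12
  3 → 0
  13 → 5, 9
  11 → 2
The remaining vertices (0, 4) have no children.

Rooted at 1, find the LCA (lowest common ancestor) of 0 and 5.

5

Path 0→root: 0 3 2 11 12 5 13 6 7 1; path 5→root: 5 13 6 7 1.
First common node: 5.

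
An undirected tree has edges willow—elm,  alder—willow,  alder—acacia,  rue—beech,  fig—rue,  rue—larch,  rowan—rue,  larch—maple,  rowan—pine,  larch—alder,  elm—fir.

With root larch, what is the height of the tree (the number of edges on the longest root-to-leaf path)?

The longest root-to-leaf path is larch–alder–willow–elm–fir (4 edges).

4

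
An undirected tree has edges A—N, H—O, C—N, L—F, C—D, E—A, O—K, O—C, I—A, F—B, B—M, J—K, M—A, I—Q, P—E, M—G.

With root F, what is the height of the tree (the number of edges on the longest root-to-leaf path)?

8

J sits deepest: F-B-M-A-N-C-O-K-J — 8 edges from the root.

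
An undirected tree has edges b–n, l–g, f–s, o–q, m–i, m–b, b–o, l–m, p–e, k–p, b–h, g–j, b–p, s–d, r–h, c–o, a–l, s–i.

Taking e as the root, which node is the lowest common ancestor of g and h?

b

Ancestors of g (toward the root): g, l, m, b, p, e.
Ancestors of h: h, b, p, e.
The deepest node appearing in both lists is b.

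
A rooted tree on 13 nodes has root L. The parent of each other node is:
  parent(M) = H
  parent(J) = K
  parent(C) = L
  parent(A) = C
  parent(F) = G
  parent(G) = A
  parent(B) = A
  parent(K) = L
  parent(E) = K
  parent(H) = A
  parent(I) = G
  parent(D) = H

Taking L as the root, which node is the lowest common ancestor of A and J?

L

Ancestors of A (toward the root): A, C, L.
Ancestors of J: J, K, L.
The deepest node appearing in both lists is L.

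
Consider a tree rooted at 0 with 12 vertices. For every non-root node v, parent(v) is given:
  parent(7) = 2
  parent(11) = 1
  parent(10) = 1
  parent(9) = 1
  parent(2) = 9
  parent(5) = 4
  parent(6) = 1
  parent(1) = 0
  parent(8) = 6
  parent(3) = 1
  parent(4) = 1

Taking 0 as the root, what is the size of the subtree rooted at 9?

9's subtree: {9, 2, 7}, size 3.

3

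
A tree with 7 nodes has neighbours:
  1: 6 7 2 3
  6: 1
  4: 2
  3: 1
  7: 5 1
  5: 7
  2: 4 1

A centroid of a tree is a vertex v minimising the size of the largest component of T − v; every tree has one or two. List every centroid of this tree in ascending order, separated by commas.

1

If 1 is removed the pieces have sizes 2, 2, 1, 1, all ≤ ⌊7/2⌋ = 3.
Every other node leaves some component of size > 3, so the centroid is unique.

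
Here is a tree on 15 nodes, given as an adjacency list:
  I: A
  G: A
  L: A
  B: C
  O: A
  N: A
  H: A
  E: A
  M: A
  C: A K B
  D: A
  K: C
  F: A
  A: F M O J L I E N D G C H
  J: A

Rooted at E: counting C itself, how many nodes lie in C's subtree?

C's subtree: {C, K, B}, size 3.

3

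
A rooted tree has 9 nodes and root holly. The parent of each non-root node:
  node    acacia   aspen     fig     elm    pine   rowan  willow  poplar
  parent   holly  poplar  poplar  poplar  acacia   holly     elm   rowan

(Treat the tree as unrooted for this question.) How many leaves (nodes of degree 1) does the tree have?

Exactly 4 nodes have a single neighbour: aspen, fig, pine, willow.

4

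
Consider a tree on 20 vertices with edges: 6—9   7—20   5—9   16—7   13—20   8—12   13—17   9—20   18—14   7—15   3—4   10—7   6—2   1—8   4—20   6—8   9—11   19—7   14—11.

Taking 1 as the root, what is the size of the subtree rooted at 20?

10

The subtree rooted at 20 contains: 20, 13, 7, 4, 17, 19, 16, 15, 10, 3 — 10 nodes.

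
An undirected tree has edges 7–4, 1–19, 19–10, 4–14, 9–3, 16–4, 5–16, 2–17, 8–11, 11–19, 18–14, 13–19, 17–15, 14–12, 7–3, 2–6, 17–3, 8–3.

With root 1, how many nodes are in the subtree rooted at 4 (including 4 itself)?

Descendants of 4 (including itself): 4, 14, 16, 12, 18, 5. That's 6.

6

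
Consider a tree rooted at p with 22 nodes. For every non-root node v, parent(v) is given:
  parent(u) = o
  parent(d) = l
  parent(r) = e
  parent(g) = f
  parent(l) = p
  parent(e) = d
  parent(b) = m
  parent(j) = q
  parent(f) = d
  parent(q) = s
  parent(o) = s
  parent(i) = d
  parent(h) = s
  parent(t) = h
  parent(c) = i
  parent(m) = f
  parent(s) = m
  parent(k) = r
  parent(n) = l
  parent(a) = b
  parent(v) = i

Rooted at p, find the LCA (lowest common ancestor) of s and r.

s's ancestor chain is s, m, f, d, l, p and r's is r, e, d, l, p; they first meet at d.

d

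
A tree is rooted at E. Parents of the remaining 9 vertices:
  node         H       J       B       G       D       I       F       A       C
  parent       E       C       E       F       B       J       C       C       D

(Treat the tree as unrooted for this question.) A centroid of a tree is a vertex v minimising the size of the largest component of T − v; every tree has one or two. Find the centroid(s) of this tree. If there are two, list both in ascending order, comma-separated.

If C is removed the pieces have sizes 4, 2, 2, 1, all ≤ ⌊10/2⌋ = 5.
Every other node leaves some component of size > 5, so the centroid is unique.

C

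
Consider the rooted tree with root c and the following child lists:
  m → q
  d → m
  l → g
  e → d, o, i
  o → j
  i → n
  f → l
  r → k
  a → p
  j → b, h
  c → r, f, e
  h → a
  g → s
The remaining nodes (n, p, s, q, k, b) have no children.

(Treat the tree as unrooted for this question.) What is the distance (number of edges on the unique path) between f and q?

The path is f - c - e - d - m - q, which has 5 edges.

5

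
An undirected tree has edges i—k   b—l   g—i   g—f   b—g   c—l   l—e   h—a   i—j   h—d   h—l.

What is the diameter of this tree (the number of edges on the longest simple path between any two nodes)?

Starting from d, a farthest node is j at distance 6.
One longest path: d-h-l-b-g-i-j.
So the diameter is 6.

6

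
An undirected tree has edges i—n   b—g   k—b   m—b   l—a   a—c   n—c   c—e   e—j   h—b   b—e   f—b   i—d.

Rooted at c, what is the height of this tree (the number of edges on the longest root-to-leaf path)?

3

A deepest node is f, reached by c–e–b–f.
That path has 3 edges, so the height is 3.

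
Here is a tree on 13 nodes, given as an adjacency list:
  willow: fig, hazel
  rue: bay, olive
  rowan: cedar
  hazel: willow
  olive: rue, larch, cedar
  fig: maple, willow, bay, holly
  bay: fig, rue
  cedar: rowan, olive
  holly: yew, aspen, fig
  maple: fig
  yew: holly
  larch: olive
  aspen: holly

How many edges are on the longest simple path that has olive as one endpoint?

The node farthest from olive is aspen (hazel, yew also at distance 5), via olive–rue–bay–fig–holly–aspen — 5 edges.

5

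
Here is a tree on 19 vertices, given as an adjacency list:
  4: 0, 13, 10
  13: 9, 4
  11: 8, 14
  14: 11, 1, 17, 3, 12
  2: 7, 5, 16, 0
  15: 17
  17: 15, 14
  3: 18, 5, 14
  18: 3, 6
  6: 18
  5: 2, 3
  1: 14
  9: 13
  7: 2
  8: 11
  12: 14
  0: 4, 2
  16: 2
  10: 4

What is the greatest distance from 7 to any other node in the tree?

6

A farthest node from 7 is 8 (15 also at distance 6).
The path 7–2–5–3–14–11–8 has 6 edges.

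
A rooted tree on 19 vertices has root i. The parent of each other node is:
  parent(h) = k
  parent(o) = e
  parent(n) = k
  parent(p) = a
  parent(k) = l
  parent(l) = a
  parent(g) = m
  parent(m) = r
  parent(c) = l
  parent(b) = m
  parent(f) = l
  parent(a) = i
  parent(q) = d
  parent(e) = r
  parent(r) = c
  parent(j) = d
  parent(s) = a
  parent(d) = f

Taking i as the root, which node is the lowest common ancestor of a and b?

a's ancestor chain is a, i and b's is b, m, r, c, l, a, i; they first meet at a.

a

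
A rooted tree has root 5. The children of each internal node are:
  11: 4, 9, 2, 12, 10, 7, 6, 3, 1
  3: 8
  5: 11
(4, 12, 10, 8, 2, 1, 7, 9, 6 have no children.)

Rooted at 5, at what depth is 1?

2

Path from 5 to 1: 5 → 11 → 1, which has 2 edges.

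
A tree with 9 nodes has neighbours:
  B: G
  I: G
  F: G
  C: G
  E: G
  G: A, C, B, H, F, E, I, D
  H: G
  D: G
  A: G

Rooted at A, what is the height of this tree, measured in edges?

E sits deepest: A → G → E — 2 edges from the root.

2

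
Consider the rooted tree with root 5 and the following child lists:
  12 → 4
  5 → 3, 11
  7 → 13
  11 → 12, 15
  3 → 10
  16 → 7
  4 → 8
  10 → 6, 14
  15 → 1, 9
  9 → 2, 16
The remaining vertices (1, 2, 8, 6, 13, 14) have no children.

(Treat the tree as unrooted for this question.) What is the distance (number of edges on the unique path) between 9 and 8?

5

9 - 15 - 11 - 12 - 4 - 8: 5 edges.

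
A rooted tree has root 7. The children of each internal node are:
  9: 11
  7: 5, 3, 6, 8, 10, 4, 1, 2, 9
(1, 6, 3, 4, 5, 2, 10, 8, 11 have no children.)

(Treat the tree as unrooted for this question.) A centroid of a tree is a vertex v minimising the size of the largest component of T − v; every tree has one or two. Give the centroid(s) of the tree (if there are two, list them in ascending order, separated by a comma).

7

Removing 7 splits the tree into components of sizes 2, 1, 1, 1, 1, 1, 1, 1, 1; the largest is 2 ≤ ⌊11/2⌋ = 5.
No neighbour of 7 does as well, so 7 is the unique centroid.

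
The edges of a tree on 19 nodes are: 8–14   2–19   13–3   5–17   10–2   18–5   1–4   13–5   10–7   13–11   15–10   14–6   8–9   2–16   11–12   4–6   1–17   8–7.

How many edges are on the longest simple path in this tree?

A longest path is 12-11-13-5-17-1-4-6-14-8-7-10-2-19, with 13 edges.

13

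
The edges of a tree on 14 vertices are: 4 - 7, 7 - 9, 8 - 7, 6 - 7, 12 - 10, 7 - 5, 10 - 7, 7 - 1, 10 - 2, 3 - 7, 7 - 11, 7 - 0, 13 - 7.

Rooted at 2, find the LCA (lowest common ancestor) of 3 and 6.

3's ancestor chain is 3, 7, 10, 2 and 6's is 6, 7, 10, 2; they first meet at 7.

7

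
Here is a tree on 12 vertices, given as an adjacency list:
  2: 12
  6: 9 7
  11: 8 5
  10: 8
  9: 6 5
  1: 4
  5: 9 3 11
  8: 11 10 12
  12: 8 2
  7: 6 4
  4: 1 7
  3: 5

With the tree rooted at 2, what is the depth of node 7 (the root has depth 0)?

7

Path from 2 to 7: 2–12–8–11–5–9–6–7, which has 7 edges.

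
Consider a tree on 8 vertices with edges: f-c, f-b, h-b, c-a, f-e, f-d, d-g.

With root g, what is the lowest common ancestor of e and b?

f

Path e→root: e f d g; path b→root: b f d g.
First common node: f.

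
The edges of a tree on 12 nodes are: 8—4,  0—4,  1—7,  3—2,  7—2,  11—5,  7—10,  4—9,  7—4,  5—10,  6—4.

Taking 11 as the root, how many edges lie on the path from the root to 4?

Climbing from 4 to the root: 4 → 7 → 10 → 5 → 11. That's 4 steps.

4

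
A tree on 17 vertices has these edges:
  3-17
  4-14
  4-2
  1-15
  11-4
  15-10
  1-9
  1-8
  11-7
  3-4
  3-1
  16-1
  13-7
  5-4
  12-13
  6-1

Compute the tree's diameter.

8

BFS from 12 reaches 10 last, at distance 8; BFS from 10 confirms no node is farther.
Path: 12-13-7-11-4-3-1-15-10.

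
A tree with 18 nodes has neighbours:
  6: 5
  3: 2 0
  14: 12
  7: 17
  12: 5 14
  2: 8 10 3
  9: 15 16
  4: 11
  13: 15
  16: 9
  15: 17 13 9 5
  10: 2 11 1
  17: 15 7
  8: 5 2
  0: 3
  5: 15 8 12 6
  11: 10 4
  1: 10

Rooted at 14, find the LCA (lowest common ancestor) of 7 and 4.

5

7's ancestor chain is 7, 17, 15, 5, 12, 14 and 4's is 4, 11, 10, 2, 8, 5, 12, 14; they first meet at 5.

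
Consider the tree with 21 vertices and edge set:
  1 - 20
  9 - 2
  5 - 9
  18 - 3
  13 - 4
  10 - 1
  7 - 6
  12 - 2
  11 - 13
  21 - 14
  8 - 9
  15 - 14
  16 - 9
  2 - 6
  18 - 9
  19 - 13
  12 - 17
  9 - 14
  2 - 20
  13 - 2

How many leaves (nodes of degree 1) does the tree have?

Exactly 12 nodes have a single neighbour: 3, 4, 5, 7, 8, 10, 11, 15, 16, 17, 19, 21.

12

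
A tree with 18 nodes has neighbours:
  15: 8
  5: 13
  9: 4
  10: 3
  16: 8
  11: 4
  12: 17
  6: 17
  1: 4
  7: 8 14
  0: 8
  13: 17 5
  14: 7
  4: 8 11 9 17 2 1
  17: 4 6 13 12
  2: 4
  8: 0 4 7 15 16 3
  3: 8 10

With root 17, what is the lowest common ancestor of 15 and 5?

15's ancestor chain is 15, 8, 4, 17 and 5's is 5, 13, 17; they first meet at 17.

17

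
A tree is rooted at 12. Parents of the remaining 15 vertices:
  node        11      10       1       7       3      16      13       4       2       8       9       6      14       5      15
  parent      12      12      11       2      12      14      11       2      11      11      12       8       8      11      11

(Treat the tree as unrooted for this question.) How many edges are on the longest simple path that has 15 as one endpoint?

4

A farthest node from 15 is 16.
The path 15–11–8–14–16 has 4 edges.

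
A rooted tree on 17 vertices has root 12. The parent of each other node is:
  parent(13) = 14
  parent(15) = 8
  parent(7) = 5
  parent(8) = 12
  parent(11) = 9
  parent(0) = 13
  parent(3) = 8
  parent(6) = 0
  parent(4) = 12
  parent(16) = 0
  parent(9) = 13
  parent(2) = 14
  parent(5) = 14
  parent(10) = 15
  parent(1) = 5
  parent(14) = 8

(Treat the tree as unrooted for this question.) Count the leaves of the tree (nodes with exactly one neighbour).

9

Exactly 9 nodes have a single neighbour: 1, 2, 3, 4, 6, 7, 10, 11, 16.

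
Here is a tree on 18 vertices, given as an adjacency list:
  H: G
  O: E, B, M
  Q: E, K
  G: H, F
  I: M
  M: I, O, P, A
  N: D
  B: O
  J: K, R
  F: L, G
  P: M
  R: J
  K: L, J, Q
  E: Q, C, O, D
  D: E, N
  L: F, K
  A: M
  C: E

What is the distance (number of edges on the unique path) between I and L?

6

Walking from I: I - M - O - E - Q - K - L. Length 6.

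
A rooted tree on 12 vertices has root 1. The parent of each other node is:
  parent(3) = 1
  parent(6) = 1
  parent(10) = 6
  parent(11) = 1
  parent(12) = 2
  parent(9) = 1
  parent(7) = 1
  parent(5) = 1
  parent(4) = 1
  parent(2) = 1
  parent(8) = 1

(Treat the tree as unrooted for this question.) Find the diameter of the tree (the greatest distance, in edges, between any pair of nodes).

BFS from 10 reaches 12 last, at distance 4; BFS from 12 confirms no node is farther.
Path: 10-6-1-2-12.

4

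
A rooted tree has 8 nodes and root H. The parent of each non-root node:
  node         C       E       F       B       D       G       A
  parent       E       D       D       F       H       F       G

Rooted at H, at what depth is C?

3

Path from H to C: H → D → E → C, which has 3 edges.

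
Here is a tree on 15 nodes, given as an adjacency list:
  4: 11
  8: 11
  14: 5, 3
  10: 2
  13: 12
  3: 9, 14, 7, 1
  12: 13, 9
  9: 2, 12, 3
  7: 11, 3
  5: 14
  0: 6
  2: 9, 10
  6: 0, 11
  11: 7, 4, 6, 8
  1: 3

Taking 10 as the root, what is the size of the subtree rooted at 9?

13

The subtree rooted at 9 contains: 9, 3, 12, 7, 1, 14, 13, 11, 5, 6, 8, 4, 0 — 13 nodes.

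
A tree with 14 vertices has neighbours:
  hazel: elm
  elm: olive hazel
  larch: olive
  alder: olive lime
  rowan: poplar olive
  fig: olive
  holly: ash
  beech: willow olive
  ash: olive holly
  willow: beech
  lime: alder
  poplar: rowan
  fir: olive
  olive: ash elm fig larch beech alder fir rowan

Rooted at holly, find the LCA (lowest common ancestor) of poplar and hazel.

olive

Path poplar→root: poplar rowan olive ash holly; path hazel→root: hazel elm olive ash holly.
First common node: olive.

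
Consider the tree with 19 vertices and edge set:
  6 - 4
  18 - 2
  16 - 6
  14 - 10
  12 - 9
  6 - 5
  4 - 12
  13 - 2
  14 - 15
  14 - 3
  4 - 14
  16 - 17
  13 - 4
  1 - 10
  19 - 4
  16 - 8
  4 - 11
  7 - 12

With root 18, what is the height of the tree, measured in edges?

8 sits deepest: 18 → 2 → 13 → 4 → 6 → 16 → 8 — 6 edges from the root.

6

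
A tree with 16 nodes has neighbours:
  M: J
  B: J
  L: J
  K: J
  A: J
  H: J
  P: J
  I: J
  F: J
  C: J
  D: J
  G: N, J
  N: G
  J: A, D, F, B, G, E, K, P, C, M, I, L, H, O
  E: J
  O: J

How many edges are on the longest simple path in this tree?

A longest path is N - G - J - B, with 3 edges.

3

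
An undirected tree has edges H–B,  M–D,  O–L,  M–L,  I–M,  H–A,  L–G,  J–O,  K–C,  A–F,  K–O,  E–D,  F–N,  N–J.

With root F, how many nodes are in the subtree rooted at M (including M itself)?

Descendants of M (including itself): M, D, I, E. That's 4.

4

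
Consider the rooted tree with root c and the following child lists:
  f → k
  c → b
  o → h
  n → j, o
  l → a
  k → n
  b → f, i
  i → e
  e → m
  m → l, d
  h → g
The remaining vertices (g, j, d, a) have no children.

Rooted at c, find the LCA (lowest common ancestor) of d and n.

Path d→root: d m e i b c; path n→root: n k f b c.
First common node: b.

b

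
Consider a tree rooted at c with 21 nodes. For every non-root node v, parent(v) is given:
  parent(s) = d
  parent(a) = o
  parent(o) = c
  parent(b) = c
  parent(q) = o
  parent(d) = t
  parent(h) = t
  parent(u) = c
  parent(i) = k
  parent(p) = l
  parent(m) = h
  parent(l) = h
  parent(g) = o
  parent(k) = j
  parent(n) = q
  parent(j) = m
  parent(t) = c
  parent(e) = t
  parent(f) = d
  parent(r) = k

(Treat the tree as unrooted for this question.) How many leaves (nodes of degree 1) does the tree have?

The leaves are a, b, e, f, g, i, n, p, r, s, u.
That is 11 leaves.

11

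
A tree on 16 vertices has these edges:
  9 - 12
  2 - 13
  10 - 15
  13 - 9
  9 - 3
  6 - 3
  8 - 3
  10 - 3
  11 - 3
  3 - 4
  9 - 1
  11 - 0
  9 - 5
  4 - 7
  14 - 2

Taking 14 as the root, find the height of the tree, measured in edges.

6

A deepest node is 0, reached by 14 → 2 → 13 → 9 → 3 → 11 → 0.
That path has 6 edges, so the height is 6.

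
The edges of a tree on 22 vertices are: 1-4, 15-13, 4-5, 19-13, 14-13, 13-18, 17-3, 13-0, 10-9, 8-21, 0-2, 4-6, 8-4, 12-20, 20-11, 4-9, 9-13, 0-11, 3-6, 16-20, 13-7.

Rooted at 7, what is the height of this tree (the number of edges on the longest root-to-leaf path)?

17 sits deepest: 7–13–9–4–6–3–17 — 6 edges from the root.

6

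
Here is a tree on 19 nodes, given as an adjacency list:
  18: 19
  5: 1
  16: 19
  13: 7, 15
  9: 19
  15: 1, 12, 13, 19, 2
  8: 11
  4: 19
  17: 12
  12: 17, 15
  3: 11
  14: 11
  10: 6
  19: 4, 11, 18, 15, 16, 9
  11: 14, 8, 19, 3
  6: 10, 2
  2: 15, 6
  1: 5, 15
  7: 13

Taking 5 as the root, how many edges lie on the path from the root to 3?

5

5–1–15–19–11–3 — 5 edges.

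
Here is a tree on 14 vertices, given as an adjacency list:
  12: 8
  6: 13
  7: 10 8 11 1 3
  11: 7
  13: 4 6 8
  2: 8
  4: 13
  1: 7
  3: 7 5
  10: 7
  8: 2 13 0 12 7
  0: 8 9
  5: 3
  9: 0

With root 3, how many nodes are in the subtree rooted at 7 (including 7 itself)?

The subtree rooted at 7 contains: 7, 8, 11, 10, 1, 0, 13, 12, 2, 9, 6, 4 — 12 nodes.

12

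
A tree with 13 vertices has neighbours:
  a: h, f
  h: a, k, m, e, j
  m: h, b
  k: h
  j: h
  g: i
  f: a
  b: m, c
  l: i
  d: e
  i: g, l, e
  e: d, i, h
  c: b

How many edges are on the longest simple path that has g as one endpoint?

6

The node farthest from g is c, via g–i–e–h–m–b–c — 6 edges.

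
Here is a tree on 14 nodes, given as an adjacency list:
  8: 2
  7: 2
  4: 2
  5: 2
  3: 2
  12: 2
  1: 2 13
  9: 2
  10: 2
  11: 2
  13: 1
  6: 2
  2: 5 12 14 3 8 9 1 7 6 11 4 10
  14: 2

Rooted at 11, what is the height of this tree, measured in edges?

The longest root-to-leaf path is 11 – 2 – 1 – 13 (3 edges).

3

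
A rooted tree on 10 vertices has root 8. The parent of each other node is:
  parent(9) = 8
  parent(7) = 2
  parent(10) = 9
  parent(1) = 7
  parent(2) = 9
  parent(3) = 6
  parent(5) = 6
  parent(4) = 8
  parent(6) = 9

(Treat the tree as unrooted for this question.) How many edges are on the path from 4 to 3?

4

The path is 4 – 8 – 9 – 6 – 3, which has 4 edges.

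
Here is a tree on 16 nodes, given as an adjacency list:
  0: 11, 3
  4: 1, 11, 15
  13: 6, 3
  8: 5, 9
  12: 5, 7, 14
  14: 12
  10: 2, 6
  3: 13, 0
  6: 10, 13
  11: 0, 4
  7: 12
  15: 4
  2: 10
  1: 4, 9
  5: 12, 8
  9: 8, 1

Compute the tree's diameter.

A longest path is 7 – 12 – 5 – 8 – 9 – 1 – 4 – 11 – 0 – 3 – 13 – 6 – 10 – 2, with 13 edges.

13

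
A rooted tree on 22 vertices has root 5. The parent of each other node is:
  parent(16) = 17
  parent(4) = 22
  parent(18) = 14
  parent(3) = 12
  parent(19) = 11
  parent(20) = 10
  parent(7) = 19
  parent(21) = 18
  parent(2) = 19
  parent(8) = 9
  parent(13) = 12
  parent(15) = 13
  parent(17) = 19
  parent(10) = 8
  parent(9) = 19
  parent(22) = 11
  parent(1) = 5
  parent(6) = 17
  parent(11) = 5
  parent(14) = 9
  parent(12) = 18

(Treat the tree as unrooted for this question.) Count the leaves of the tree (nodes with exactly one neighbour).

10

The leaves are 1, 2, 3, 4, 6, 7, 15, 16, 20, 21.
That is 10 leaves.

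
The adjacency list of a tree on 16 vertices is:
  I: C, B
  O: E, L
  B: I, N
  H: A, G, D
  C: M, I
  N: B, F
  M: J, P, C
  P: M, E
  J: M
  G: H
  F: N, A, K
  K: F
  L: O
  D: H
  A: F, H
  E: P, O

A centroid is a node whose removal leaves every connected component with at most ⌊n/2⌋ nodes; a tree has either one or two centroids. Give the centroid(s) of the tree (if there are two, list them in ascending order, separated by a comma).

B, I

Delete B: the remaining components have sizes 8, 7. Max 8 ≤ 8, so B is a centroid.
I is adjacent to B and is also a centroid (the largest component after removing it is likewise 8).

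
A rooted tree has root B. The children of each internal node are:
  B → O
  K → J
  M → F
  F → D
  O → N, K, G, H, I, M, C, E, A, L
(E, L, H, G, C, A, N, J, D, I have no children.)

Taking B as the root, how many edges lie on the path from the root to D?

Path from B to D: B–O–M–F–D, which has 4 edges.

4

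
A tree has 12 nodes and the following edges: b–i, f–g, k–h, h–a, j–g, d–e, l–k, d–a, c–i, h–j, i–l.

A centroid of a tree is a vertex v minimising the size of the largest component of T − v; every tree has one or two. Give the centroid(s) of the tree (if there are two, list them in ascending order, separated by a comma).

Removing h splits the tree into components of sizes 5, 3, 3; the largest is 5 ≤ ⌊12/2⌋ = 6.
No neighbour of h does as well, so h is the unique centroid.

h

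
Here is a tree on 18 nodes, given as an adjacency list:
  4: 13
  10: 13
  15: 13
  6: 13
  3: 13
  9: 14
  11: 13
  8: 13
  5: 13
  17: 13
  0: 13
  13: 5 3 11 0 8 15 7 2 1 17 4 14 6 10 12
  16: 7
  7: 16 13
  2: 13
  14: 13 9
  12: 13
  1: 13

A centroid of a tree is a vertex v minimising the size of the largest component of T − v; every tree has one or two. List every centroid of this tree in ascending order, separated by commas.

13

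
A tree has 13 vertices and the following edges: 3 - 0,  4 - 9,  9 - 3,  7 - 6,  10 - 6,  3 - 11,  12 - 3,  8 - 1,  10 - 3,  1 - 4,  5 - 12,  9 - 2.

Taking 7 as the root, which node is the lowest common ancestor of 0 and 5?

3

Path 0→root: 0 3 10 6 7; path 5→root: 5 12 3 10 6 7.
First common node: 3.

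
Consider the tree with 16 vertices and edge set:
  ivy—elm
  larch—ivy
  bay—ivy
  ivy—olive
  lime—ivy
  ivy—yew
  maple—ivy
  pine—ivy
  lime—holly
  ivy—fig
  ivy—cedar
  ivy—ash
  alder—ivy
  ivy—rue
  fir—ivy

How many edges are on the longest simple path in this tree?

3

Starting from holly, a farthest node is fir at distance 3.
One longest path: holly–lime–ivy–fir.
So the diameter is 3.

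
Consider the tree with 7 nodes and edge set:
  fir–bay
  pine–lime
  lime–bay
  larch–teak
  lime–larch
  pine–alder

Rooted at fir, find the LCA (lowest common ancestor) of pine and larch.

lime

pine's ancestor chain is pine, lime, bay, fir and larch's is larch, lime, bay, fir; they first meet at lime.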